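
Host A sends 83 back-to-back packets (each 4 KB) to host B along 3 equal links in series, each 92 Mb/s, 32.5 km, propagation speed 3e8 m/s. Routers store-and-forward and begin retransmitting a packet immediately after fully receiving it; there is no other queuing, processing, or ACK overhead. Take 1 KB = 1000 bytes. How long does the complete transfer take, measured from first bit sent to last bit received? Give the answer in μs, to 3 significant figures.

Per-hop transmission t_tx = L/R = 32000/92000000 = 347.826 μs.
Per-hop propagation t_prop = 32500/300000000 = 108.333 μs.
Pipeline fill: first packet needs 3·t_tx to clear all hops; remaining 82 packets each add one t_tx.
Total = (3+83-1)·t_tx + 3·t_prop = 85·347.826 + 3·108.333 = 29900 μs.

29900 μs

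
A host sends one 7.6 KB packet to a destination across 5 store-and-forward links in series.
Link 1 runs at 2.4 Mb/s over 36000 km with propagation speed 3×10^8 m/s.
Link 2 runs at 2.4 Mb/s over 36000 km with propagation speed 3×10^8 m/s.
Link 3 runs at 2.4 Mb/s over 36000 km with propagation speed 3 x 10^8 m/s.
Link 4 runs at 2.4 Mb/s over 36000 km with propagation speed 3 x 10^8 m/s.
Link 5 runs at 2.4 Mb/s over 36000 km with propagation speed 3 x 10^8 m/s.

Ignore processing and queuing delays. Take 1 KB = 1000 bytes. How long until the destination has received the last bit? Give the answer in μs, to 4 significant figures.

L = 60800 bits.
Transmission delay per hop = L/R = 60800/2400000 = 25333.3 μs; 5 hops → 126667 μs.
Propagation delays (d/s per hop): 120000, 120000, 120000, 120000, 120000 μs; sum = 600000 μs.
End-to-end = 726700 μs.

726700 μs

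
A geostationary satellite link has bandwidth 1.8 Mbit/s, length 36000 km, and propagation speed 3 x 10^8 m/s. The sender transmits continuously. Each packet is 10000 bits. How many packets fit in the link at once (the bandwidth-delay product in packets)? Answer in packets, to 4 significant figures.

Propagation delay = 36000000 / 300000000 = 0.12 s.
BDP = R × t_prop = 1800000 × 0.12 = 216000 bits.
In packets of 10000 bits: 21.60 packets.

21.60 packets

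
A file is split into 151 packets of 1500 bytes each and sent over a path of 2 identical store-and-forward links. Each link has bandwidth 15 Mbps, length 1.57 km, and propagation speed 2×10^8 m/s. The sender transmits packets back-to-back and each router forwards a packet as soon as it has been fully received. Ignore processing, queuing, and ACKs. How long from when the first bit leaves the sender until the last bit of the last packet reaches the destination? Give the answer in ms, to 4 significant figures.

121.6 ms

Per-hop transmission t_tx = L/R = 12000/15000000 = 0.8 ms.
Per-hop propagation t_prop = 1570/200000000 = 0.00785 ms.
Pipeline fill: first packet needs 2·t_tx to clear all hops; remaining 150 packets each add one t_tx.
Total = (2+151-1)·t_tx + 2·t_prop = 152·0.8 + 2·0.00785 = 121.6 ms.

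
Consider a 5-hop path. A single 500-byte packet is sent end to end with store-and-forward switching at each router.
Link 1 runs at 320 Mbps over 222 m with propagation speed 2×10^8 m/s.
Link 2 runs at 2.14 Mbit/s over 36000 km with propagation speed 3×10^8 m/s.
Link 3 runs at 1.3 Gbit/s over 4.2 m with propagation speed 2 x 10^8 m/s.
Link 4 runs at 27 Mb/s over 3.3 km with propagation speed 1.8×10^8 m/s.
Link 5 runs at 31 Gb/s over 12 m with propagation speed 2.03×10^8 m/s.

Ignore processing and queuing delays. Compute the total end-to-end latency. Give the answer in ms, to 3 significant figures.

122 ms

L = 500 × 8 = 4000 bits.
Transmission delays (L/R per hop): 0.0125, 1.86916, 0.00307692, 0.148148, 0.000129032 ms; sum = 2.03301 ms.
Propagation delays (d/s per hop): 0.00111, 120, 2.1e-05, 0.0183333, 5.91133e-05 ms; sum = 120.02 ms.
End-to-end = 122 ms.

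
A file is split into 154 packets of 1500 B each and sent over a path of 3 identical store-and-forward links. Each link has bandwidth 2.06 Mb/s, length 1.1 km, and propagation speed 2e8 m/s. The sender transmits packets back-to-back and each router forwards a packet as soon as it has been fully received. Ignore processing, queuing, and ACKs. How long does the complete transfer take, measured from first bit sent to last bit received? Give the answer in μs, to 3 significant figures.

909000 μs

Per-hop transmission t_tx = L/R = 12000/2060000 = 5825.24 μs.
Per-hop propagation t_prop = 1100/200000000 = 5.5 μs.
Pipeline fill: first packet needs 3·t_tx to clear all hops; remaining 153 packets each add one t_tx.
Total = (3+154-1)·t_tx + 3·t_prop = 156·5825.24 + 3·5.5 = 909000 μs.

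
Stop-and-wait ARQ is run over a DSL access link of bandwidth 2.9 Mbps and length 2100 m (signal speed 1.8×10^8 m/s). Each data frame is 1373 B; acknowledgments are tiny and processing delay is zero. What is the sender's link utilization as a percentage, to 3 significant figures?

99.4 %

t_tx = L/R = 10984/2900000 = 0.00378759 s.
t_prop = 2100/180000000 = 1.16667e-05 s; RTT = 2.33333e-05 s.
Cycle = t_tx + RTT = 0.00381092 s.
Utilization = t_tx / cycle = 0.00378759/0.00381092 = 99.4 %.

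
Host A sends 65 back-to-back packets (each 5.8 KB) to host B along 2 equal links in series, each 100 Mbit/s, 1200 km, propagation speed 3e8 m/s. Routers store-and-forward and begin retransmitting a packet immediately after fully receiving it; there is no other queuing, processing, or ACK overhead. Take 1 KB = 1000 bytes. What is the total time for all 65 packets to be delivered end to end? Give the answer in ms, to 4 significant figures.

Per-hop transmission t_tx = L/R = 46400/100000000 = 0.464 ms.
Per-hop propagation t_prop = 1200000/300000000 = 4 ms.
Pipeline fill: first packet needs 2·t_tx to clear all hops; remaining 64 packets each add one t_tx.
Total = (2+65-1)·t_tx + 2·t_prop = 66·0.464 + 2·4 = 38.62 ms.

38.62 ms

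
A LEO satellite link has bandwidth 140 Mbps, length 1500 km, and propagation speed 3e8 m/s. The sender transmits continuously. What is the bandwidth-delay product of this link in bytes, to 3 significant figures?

87500 bytes

Propagation delay = 1500000 / 300000000 = 0.005 s.
BDP = R × t_prop = 140000000 × 0.005 = 700000 bits.
In bytes: 700000/8 = 87500 bytes.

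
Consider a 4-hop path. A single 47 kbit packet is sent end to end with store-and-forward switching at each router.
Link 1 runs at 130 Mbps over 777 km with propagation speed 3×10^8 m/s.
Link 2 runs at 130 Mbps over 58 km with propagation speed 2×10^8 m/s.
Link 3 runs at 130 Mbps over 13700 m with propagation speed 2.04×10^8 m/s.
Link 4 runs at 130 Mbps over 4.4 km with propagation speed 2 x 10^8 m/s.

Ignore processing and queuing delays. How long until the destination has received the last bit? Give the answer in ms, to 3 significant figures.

L = 47000 bits.
Transmission delay per hop = L/R = 47000/130000000 = 0.361538 ms; 4 hops → 1.44615 ms.
Propagation delays (d/s per hop): 2.59, 0.29, 0.0671569, 0.022 ms; sum = 2.96916 ms.
End-to-end = 4.42 ms.

4.42 ms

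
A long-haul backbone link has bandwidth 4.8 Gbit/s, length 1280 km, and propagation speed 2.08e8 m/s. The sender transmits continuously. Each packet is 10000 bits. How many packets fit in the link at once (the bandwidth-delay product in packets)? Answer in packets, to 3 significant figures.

2950 packets

Propagation delay = 1280000 / 208000000 = 0.00615385 s.
BDP = R × t_prop = 4800000000 × 0.00615385 = 29538500 bits.
In packets of 10000 bits: 2950 packets.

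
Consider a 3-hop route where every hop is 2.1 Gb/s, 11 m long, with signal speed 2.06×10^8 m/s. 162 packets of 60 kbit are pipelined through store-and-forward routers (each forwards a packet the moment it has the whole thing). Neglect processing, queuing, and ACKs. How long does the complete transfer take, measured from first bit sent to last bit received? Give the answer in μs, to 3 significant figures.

4690 μs

Per-hop transmission t_tx = L/R = 60000/2100000000 = 28.5714 μs.
Per-hop propagation t_prop = 11/206000000 = 0.0533981 μs.
Pipeline fill: first packet needs 3·t_tx to clear all hops; remaining 161 packets each add one t_tx.
Total = (3+162-1)·t_tx + 3·t_prop = 164·28.5714 + 3·0.0533981 = 4690 μs.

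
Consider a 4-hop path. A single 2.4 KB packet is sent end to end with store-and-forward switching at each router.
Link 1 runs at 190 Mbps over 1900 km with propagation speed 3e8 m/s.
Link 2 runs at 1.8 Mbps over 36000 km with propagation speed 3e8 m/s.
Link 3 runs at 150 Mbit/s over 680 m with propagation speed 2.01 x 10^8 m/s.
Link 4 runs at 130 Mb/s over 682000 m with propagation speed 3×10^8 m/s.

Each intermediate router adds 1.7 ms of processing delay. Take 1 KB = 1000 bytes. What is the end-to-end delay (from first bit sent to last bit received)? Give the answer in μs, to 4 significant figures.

L = 19200 bits.
Transmission delays (L/R per hop): 101.053, 10666.7, 128, 147.692 μs; sum = 11043.4 μs.
Propagation delays (d/s per hop): 6333.33, 120000, 3.38308, 2273.33 μs; sum = 128610 μs.
Processing at 3 router(s): 3 × 1.7 ms = 5100 μs.
End-to-end = 144800 μs.

144800 μs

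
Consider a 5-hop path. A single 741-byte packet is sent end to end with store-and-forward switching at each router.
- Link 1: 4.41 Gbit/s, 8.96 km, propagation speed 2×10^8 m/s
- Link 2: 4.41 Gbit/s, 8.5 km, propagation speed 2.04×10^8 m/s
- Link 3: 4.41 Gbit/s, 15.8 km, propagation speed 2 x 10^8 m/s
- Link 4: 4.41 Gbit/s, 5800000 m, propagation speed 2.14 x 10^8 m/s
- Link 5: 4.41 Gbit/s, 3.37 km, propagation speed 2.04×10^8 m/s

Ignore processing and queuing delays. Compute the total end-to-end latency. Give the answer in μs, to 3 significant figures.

L = 741 × 8 = 5928 bits.
Transmission delay per hop = L/R = 5928/4410000000 = 1.34422 μs; 5 hops → 6.72109 μs.
Propagation delays (d/s per hop): 44.8, 41.6667, 79, 27102.8, 16.5196 μs; sum = 27284.8 μs.
End-to-end = 27300 μs.

27300 μs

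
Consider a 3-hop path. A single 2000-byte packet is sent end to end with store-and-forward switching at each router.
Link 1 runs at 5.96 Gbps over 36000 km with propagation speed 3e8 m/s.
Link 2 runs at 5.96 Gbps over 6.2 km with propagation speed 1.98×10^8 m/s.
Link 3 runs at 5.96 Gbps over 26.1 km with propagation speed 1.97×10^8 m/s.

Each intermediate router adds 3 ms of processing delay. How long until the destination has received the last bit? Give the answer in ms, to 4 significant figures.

126.2 ms

L = 2000 × 8 = 16000 bits.
Transmission delay per hop = L/R = 16000/5960000000 = 0.00268456 ms; 3 hops → 0.00805369 ms.
Propagation delays (d/s per hop): 120, 0.0313131, 0.132487 ms; sum = 120.164 ms.
Processing at 2 router(s): 2 × 3 ms = 6 ms.
End-to-end = 126.2 ms.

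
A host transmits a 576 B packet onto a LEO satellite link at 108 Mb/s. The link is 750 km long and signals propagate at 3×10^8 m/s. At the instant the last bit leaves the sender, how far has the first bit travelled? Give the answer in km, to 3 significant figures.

t_tx = L/R = 4608/108000000 = 4.26667e-05 s.
Distance = s × t_tx = 300000000 × 4.26667e-05 = 12.8 km.

12.8 km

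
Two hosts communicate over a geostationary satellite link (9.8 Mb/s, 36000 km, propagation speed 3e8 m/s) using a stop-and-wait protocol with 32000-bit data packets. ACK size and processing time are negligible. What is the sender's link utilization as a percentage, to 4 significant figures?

t_tx = L/R = 32000/9800000 = 0.00326531 s.
t_prop = 36000000/300000000 = 0.12 s; RTT = 0.24 s.
Cycle = t_tx + RTT = 0.243265 s.
Utilization = t_tx / cycle = 0.00326531/0.243265 = 1.342 %.

1.342 %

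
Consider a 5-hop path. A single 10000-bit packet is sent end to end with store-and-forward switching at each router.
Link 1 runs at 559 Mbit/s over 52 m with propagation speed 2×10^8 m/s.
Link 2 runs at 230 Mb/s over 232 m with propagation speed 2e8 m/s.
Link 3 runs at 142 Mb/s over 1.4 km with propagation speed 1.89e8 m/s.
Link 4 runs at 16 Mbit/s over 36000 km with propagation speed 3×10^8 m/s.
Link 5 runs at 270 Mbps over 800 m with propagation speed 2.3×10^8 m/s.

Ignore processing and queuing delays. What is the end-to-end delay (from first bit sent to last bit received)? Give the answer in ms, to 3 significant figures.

121 ms

Transmission delays (L/R per hop): 0.0178891, 0.0434783, 0.0704225, 0.625, 0.037037 ms; sum = 0.793827 ms.
Propagation delays (d/s per hop): 0.00026, 0.00116, 0.00740741, 120, 0.00347826 ms; sum = 120.012 ms.
End-to-end = 121 ms.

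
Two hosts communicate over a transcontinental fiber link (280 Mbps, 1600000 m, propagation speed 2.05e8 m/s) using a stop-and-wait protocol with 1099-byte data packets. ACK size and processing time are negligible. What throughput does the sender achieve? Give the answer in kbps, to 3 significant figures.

562 kbps

t_tx = L/R = 8792/280000000 = 3.14e-05 s.
t_prop = 1600000/2.05e+08 = 0.00780488 s; RTT = 0.0156098 s.
Cycle = t_tx + RTT = 0.0156412 s.
Throughput = L / cycle = 8792 / 0.0156412 = 562 kbps.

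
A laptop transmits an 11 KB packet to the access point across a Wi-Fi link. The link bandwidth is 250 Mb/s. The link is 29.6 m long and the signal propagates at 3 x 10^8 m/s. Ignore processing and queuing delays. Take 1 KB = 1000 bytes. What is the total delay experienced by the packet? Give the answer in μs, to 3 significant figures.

L = 88000 bits.
Transmission delay = L/R = 88000 / 250000000 = 352 μs.
Propagation delay = d/s = 29.6 m / 300000000 m/s = 0.0986667 μs.
Total = 352 μs.

352 μs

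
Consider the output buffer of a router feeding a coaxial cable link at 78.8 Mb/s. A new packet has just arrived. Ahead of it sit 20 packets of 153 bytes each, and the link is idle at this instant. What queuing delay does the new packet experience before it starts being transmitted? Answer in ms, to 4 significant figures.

Each queued packet: L/R = 1224/78800000 = 0.015533 ms.
20 queued → 0.31066 ms.
Queuing delay = 0.3107 ms.

0.3107 ms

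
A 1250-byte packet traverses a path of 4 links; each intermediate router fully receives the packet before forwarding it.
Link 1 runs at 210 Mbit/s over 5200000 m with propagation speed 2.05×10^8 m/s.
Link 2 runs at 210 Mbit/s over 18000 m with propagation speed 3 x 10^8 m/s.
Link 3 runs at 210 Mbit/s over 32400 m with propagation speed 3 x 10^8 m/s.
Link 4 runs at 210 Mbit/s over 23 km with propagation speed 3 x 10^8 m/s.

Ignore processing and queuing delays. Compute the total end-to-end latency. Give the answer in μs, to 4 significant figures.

25800 μs

L = 1250 × 8 = 10000 bits.
Transmission delay per hop = L/R = 10000/210000000 = 47.619 μs; 4 hops → 190.476 μs.
Propagation delays (d/s per hop): 25365.9, 60, 108, 76.6667 μs; sum = 25610.5 μs.
End-to-end = 25800 μs.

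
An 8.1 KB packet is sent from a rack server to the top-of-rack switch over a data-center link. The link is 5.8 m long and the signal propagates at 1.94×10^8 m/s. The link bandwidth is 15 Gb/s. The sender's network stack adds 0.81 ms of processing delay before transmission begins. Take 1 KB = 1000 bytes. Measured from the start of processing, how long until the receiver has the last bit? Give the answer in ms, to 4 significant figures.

0.8143 ms

L = 64800 bits.
Transmission delay = L/R = 64800 / 15000000000 = 0.00432 ms.
Propagation delay = d/s = 5.8 m / 194000000 m/s = 2.98969e-05 ms.
Plus processing delay 0.81 ms = 0.81 ms.
Total = 0.8143 ms.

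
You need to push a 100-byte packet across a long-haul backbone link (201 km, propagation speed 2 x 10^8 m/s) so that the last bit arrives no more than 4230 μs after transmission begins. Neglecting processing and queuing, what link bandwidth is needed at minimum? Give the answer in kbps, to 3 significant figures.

L = 800 bits.
Propagation delay = 201000 / 200000000 = 1005 μs.
Transmission budget = 4230 − 1005 = 3225 μs.
R ≥ L / t_tx = 800 bits / 0.003225 s = 248 kbps.

248 kbps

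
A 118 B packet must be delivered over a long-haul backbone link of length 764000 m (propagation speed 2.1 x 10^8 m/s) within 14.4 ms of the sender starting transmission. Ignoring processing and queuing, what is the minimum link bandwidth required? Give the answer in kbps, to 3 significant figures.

L = 944 bits.
Propagation delay = 764000 / 210000000 = 3.6381 ms.
Transmission budget = 14.4 − 3.6381 = 10.7619 ms.
R ≥ L / t_tx = 944 bits / 0.0107619 s = 87.7 kbps.

87.7 kbps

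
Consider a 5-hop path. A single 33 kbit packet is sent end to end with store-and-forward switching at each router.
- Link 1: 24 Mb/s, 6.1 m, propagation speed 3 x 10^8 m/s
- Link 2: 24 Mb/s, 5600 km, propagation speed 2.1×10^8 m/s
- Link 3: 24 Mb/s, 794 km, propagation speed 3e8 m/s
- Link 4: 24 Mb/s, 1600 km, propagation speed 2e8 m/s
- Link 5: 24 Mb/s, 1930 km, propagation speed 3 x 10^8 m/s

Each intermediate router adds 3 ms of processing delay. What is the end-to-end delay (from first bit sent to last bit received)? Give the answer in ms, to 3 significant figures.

L = 33000 bits.
Transmission delay per hop = L/R = 33000/24000000 = 1.375 ms; 5 hops → 6.875 ms.
Propagation delays (d/s per hop): 2.03333e-05, 26.6667, 2.64667, 8, 6.43333 ms; sum = 43.7467 ms.
Processing at 4 router(s): 4 × 3 ms = 12 ms.
End-to-end = 62.6 ms.

62.6 ms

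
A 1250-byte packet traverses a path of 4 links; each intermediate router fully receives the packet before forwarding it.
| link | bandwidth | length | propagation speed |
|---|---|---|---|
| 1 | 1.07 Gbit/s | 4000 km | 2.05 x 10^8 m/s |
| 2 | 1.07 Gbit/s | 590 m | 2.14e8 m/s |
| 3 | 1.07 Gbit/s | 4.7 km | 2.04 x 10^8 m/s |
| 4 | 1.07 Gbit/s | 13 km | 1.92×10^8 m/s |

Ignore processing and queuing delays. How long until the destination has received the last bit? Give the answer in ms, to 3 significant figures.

L = 1250 × 8 = 10000 bits.
Transmission delay per hop = L/R = 10000/1.07e+09 = 0.00934579 ms; 4 hops → 0.0373832 ms.
Propagation delays (d/s per hop): 19.5122, 0.00275701, 0.0230392, 0.0677083 ms; sum = 19.6057 ms.
End-to-end = 19.6 ms.

19.6 ms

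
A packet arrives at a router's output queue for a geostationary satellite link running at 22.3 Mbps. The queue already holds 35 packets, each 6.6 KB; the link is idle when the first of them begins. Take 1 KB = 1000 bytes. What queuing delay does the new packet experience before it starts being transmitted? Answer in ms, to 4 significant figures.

Each queued packet: L/R = 52800/22300000 = 2.36771 ms.
35 queued → 82.87 ms.
Queuing delay = 82.87 ms.

82.87 ms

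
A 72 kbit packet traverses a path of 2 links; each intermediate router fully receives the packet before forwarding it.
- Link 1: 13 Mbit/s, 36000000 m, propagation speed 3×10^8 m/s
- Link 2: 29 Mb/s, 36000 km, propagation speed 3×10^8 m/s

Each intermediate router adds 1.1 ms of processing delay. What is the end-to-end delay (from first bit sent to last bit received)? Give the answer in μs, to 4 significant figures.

L = 72000 bits.
Transmission delays (L/R per hop): 5538.46, 2482.76 μs; sum = 8021.22 μs.
Propagation delays (d/s per hop): 120000, 120000 μs; sum = 240000 μs.
Processing at 1 router(s): 1 × 1.1 ms = 1100 μs.
End-to-end = 249100 μs.

249100 μs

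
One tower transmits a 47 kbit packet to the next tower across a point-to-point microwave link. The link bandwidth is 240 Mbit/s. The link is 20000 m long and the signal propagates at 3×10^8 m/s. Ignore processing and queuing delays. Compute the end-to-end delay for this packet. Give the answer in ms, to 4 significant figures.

0.2625 ms

L = 47000 bits.
Transmission delay = L/R = 47000 / 240000000 = 0.195833 ms.
Propagation delay = d/s = 20000 m / 300000000 m/s = 0.0666667 ms.
Total = 0.2625 ms.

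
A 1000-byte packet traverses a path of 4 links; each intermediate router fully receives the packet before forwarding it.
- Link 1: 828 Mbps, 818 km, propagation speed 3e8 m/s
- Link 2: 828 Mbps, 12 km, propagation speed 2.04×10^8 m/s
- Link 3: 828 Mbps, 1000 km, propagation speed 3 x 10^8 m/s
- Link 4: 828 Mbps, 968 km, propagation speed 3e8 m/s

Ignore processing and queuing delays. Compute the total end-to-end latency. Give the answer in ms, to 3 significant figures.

L = 1000 × 8 = 8000 bits.
Transmission delay per hop = L/R = 8000/828000000 = 0.00966184 ms; 4 hops → 0.0386473 ms.
Propagation delays (d/s per hop): 2.72667, 0.0588235, 3.33333, 3.22667 ms; sum = 9.34549 ms.
End-to-end = 9.38 ms.

9.38 ms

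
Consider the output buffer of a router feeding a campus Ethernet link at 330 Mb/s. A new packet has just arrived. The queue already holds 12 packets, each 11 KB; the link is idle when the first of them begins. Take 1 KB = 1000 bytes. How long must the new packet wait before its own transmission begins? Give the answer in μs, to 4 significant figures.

Each queued packet: L/R = 88000/330000000 = 266.667 μs.
12 queued → 3200 μs.
Queuing delay = 3200 μs.

3200 μs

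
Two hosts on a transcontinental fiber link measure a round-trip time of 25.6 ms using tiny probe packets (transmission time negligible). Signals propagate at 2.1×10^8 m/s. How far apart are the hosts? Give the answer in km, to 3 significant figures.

2690 km

One-way propagation = RTT/2 = 12.8 ms.
d = s × t = 210000000 × 0.0128 = 2690 km.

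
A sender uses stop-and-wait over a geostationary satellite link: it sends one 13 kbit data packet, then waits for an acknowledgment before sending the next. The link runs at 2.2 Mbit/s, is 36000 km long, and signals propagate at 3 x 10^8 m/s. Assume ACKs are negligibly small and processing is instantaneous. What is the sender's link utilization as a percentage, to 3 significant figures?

2.40 %

t_tx = L/R = 13000/2200000 = 0.00590909 s.
t_prop = 36000000/300000000 = 0.12 s; RTT = 0.24 s.
Cycle = t_tx + RTT = 0.245909 s.
Utilization = t_tx / cycle = 0.00590909/0.245909 = 2.40 %.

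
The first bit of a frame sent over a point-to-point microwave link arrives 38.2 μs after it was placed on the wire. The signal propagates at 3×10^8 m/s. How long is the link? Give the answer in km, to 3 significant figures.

11.5 km

d = s × t_prop = 300000000 × 3.82e-05 = 11.5 km.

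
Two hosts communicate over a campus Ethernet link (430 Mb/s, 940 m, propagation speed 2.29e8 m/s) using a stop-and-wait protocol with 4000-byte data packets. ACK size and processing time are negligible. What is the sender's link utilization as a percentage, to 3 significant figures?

90.1 %

t_tx = L/R = 32000/430000000 = 7.44186e-05 s.
t_prop = 940/229000000 = 4.1048e-06 s; RTT = 8.20961e-06 s.
Cycle = t_tx + RTT = 8.26282e-05 s.
Utilization = t_tx / cycle = 7.44186e-05/8.26282e-05 = 90.1 %.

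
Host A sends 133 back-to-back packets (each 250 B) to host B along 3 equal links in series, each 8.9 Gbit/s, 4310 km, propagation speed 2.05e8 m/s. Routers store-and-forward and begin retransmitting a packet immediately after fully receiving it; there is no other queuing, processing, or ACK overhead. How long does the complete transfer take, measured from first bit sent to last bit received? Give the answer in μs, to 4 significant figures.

Per-hop transmission t_tx = L/R = 2000/8900000000 = 0.224719 μs.
Per-hop propagation t_prop = 4310000/2.05e+08 = 21024.4 μs.
Pipeline fill: first packet needs 3·t_tx to clear all hops; remaining 132 packets each add one t_tx.
Total = (3+133-1)·t_tx + 3·t_prop = 135·0.224719 + 3·21024.4 = 63100 μs.

63100 μs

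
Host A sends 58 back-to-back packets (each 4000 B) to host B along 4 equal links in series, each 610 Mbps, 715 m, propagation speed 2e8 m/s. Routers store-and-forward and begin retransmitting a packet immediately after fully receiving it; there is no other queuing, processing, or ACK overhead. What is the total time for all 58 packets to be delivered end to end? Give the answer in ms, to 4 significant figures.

3.214 ms

Per-hop transmission t_tx = L/R = 32000/610000000 = 0.052459 ms.
Per-hop propagation t_prop = 715/200000000 = 0.003575 ms.
Pipeline fill: first packet needs 4·t_tx to clear all hops; remaining 57 packets each add one t_tx.
Total = (4+58-1)·t_tx + 4·t_prop = 61·0.052459 + 4·0.003575 = 3.214 ms.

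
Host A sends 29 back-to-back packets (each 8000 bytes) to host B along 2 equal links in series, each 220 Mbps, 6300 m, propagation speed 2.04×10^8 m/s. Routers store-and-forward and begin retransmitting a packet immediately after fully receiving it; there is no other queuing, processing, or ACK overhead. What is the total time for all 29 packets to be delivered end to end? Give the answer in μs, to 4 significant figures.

8789 μs

Per-hop transmission t_tx = L/R = 64000/220000000 = 290.909 μs.
Per-hop propagation t_prop = 6300/204000000 = 30.8824 μs.
Pipeline fill: first packet needs 2·t_tx to clear all hops; remaining 28 packets each add one t_tx.
Total = (2+29-1)·t_tx + 2·t_prop = 30·290.909 + 2·30.8824 = 8789 μs.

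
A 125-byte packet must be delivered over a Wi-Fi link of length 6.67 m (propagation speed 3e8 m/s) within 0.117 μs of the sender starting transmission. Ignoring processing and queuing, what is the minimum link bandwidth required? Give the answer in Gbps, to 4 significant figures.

L = 1000 bits.
Propagation delay = 6.67 / 300000000 = 0.0222333 μs.
Transmission budget = 0.117 − 0.0222333 = 0.0947667 μs.
R ≥ L / t_tx = 1000 bits / 9.47667e-08 s = 10.55 Gbps.

10.55 Gbps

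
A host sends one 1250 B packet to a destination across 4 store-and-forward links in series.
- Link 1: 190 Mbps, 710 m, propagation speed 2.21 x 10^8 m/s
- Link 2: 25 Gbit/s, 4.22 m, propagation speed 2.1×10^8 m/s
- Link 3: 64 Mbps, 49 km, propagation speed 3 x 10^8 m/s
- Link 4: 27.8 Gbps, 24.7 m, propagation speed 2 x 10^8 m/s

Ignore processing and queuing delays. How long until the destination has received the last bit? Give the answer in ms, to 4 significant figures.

L = 1250 × 8 = 10000 bits.
Transmission delays (L/R per hop): 0.0526316, 0.0004, 0.15625, 0.000359712 ms; sum = 0.209641 ms.
Propagation delays (d/s per hop): 0.00321267, 2.00952e-05, 0.163333, 0.0001235 ms; sum = 0.16669 ms.
End-to-end = 0.3763 ms.

0.3763 ms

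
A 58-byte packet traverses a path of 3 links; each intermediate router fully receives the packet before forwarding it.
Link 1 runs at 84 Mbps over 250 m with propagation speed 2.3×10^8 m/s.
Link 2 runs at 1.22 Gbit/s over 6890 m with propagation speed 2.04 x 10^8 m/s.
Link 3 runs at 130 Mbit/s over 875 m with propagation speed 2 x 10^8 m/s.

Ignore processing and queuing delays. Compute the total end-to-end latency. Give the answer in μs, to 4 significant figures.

48.71 μs

L = 58 × 8 = 464 bits.
Transmission delays (L/R per hop): 5.52381, 0.380328, 3.56923 μs; sum = 9.47337 μs.
Propagation delays (d/s per hop): 1.08696, 33.7745, 4.375 μs; sum = 39.2365 μs.
End-to-end = 48.71 μs.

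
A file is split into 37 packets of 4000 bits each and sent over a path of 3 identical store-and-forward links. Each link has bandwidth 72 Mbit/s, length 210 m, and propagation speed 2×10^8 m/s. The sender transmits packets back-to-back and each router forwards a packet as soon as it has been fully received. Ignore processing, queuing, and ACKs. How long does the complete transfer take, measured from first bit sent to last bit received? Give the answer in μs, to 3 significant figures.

2170 μs

Per-hop transmission t_tx = L/R = 4000/72000000 = 55.5556 μs.
Per-hop propagation t_prop = 210/200000000 = 1.05 μs.
Pipeline fill: first packet needs 3·t_tx to clear all hops; remaining 36 packets each add one t_tx.
Total = (3+37-1)·t_tx + 3·t_prop = 39·55.5556 + 3·1.05 = 2170 μs.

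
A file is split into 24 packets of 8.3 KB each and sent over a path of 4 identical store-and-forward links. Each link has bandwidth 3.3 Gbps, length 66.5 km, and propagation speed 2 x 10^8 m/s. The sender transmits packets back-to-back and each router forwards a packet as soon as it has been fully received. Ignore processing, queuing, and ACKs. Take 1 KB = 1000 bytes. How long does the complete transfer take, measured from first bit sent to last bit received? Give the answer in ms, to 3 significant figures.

1.87 ms

Per-hop transmission t_tx = L/R = 66400/3300000000 = 0.0201212 ms.
Per-hop propagation t_prop = 66500/200000000 = 0.3325 ms.
Pipeline fill: first packet needs 4·t_tx to clear all hops; remaining 23 packets each add one t_tx.
Total = (4+24-1)·t_tx + 4·t_prop = 27·0.0201212 + 4·0.3325 = 1.87 ms.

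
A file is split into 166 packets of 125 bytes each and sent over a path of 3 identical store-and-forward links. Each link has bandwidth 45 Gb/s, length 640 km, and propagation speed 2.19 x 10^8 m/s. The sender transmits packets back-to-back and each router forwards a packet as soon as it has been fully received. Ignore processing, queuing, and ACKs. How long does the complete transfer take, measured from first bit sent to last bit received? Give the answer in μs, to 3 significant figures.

8770 μs

Per-hop transmission t_tx = L/R = 1000/45000000000 = 0.0222222 μs.
Per-hop propagation t_prop = 640000/219000000 = 2922.37 μs.
Pipeline fill: first packet needs 3·t_tx to clear all hops; remaining 165 packets each add one t_tx.
Total = (3+166-1)·t_tx + 3·t_prop = 168·0.0222222 + 3·2922.37 = 8770 μs.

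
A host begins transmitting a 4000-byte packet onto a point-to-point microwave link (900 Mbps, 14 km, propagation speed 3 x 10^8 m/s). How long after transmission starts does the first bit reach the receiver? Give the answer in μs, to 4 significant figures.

46.67 μs

First bit experiences only propagation delay: d/s = 14000/300000000 = 46.67 μs.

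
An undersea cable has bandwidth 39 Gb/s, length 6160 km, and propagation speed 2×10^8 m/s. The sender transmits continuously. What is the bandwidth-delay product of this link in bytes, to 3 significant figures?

150000000 bytes

Propagation delay = 6160000 / 200000000 = 0.0308 s.
BDP = R × t_prop = 39000000000 × 0.0308 = 1201200000 bits.
In bytes: 1201200000/8 = 150000000 bytes.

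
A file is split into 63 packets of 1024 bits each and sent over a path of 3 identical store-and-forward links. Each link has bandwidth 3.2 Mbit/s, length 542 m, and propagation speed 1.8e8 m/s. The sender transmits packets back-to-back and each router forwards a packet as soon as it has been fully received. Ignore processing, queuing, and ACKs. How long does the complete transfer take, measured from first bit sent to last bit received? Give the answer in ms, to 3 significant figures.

20.8 ms

Per-hop transmission t_tx = L/R = 1024/3200000 = 0.32 ms.
Per-hop propagation t_prop = 542/180000000 = 0.00301111 ms.
Pipeline fill: first packet needs 3·t_tx to clear all hops; remaining 62 packets each add one t_tx.
Total = (3+63-1)·t_tx + 3·t_prop = 65·0.32 + 3·0.00301111 = 20.8 ms.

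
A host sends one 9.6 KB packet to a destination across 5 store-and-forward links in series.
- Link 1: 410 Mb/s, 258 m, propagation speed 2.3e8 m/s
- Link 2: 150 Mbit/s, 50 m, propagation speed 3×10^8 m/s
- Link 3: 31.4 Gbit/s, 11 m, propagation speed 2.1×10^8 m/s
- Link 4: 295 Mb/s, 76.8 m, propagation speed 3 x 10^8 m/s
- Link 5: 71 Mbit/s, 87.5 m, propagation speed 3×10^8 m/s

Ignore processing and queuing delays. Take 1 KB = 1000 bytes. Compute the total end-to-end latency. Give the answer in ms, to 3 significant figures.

2.05 ms

L = 76800 bits.
Transmission delays (L/R per hop): 0.187317, 0.512, 0.00244586, 0.260339, 1.08169 ms; sum = 2.04379 ms.
Propagation delays (d/s per hop): 0.00112174, 0.000166667, 5.2381e-05, 0.000256, 0.000291667 ms; sum = 0.00188845 ms.
End-to-end = 2.05 ms.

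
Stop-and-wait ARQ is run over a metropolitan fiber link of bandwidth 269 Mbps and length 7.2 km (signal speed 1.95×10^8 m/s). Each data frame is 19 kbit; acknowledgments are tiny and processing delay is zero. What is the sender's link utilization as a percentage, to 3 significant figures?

48.9 %

t_tx = L/R = 19000/269000000 = 7.0632e-05 s.
t_prop = 7200/195000000 = 3.69231e-05 s; RTT = 7.38462e-05 s.
Cycle = t_tx + RTT = 0.000144478 s.
Utilization = t_tx / cycle = 7.0632e-05/0.000144478 = 48.9 %.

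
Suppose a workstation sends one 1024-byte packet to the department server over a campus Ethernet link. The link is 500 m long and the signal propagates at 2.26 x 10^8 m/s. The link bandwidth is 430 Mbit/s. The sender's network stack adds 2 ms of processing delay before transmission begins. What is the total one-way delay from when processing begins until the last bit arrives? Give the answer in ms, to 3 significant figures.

2.02 ms

L = 1024 × 8 = 8192 bits.
Transmission delay = L/R = 8192 / 430000000 = 0.0190512 ms.
Propagation delay = d/s = 500 m / 2.26e+08 m/s = 0.00221239 ms.
Plus processing delay 2 ms = 2 ms.
Total = 2.02 ms.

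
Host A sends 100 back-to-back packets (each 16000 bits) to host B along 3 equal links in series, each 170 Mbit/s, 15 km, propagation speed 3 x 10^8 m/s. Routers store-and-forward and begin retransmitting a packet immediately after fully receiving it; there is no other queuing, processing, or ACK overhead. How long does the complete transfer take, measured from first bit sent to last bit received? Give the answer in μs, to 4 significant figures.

9750 μs

Per-hop transmission t_tx = L/R = 16000/170000000 = 94.1176 μs.
Per-hop propagation t_prop = 15000/300000000 = 50 μs.
Pipeline fill: first packet needs 3·t_tx to clear all hops; remaining 99 packets each add one t_tx.
Total = (3+100-1)·t_tx + 3·t_prop = 102·94.1176 + 3·50 = 9750 μs.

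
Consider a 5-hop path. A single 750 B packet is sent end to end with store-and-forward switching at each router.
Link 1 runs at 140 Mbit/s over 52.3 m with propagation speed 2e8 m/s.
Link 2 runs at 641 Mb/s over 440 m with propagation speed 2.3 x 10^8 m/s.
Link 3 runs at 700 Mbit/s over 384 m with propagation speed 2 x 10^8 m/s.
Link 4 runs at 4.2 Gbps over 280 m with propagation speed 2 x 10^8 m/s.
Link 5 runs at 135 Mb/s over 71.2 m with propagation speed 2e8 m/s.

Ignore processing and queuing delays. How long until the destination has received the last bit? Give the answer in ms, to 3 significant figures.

L = 750 × 8 = 6000 bits.
Transmission delays (L/R per hop): 0.0428571, 0.00936037, 0.00857143, 0.00142857, 0.0444444 ms; sum = 0.106662 ms.
Propagation delays (d/s per hop): 0.0002615, 0.00191304, 0.00192, 0.0014, 0.000356 ms; sum = 0.00585054 ms.
End-to-end = 0.113 ms.

0.113 ms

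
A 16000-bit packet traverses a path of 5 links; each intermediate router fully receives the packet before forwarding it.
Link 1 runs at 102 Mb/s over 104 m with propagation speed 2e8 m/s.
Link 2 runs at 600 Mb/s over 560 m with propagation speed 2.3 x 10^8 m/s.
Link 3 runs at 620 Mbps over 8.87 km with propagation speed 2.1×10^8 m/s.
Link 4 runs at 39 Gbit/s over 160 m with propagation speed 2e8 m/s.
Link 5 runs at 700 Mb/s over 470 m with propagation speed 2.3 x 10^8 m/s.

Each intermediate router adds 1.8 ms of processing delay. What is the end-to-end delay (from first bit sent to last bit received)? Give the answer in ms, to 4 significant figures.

Transmission delays (L/R per hop): 0.156863, 0.0266667, 0.0258065, 0.000410256, 0.0228571 ms; sum = 0.232603 ms.
Propagation delays (d/s per hop): 0.00052, 0.00243478, 0.0422381, 0.0008, 0.00204348 ms; sum = 0.0480364 ms.
Processing at 4 router(s): 4 × 1.8 ms = 7.2 ms.
End-to-end = 7.481 ms.

7.481 ms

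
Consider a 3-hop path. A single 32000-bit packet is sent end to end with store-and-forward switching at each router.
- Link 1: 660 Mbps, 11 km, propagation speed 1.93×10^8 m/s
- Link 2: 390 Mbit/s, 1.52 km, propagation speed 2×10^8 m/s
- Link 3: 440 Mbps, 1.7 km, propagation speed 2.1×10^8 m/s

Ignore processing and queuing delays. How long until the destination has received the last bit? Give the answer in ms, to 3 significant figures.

0.276 ms

Transmission delays (L/R per hop): 0.0484848, 0.0820513, 0.0727273 ms; sum = 0.203263 ms.
Propagation delays (d/s per hop): 0.0569948, 0.0076, 0.00809524 ms; sum = 0.0726901 ms.
End-to-end = 0.276 ms.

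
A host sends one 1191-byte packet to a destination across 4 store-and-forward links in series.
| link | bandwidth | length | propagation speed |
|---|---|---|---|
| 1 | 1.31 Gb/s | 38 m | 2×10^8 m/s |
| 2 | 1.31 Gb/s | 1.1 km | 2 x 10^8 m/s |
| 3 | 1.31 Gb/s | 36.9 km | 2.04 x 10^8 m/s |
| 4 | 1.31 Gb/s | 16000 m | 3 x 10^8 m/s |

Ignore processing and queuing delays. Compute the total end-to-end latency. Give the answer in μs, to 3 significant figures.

269 μs

L = 1191 × 8 = 9528 bits.
Transmission delay per hop = L/R = 9528/1310000000 = 7.27328 μs; 4 hops → 29.0931 μs.
Propagation delays (d/s per hop): 0.19, 5.5, 180.882, 53.3333 μs; sum = 239.906 μs.
End-to-end = 269 μs.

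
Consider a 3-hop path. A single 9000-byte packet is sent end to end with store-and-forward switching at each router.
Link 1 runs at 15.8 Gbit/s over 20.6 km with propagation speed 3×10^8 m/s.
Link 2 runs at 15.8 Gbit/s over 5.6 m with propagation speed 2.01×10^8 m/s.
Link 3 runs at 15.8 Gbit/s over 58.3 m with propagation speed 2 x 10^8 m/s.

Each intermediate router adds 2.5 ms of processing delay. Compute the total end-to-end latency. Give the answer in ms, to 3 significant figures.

5.08 ms

L = 9000 × 8 = 72000 bits.
Transmission delay per hop = L/R = 72000/15800000000 = 0.00455696 ms; 3 hops → 0.0136709 ms.
Propagation delays (d/s per hop): 0.0686667, 2.78607e-05, 0.0002915 ms; sum = 0.068986 ms.
Processing at 2 router(s): 2 × 2.5 ms = 5 ms.
End-to-end = 5.08 ms.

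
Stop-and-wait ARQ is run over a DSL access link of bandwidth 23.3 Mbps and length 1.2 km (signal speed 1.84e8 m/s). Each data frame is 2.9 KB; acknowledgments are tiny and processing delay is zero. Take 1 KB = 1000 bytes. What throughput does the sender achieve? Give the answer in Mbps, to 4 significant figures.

t_tx = L/R = 23200/23300000 = 0.000995708 s.
t_prop = 1200/184000000 = 6.52174e-06 s; RTT = 1.30435e-05 s.
Cycle = t_tx + RTT = 0.00100875 s.
Throughput = L / cycle = 23200 / 0.00100875 = 23.00 Mbps.

23.00 Mbps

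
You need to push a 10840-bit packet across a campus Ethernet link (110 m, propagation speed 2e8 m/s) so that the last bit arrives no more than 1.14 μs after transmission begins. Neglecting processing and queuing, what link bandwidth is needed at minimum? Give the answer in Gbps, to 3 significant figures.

18.4 Gbps

Propagation delay = 110 / 200000000 = 0.55 μs.
Transmission budget = 1.14 − 0.55 = 0.59 μs.
R ≥ L / t_tx = 10840 bits / 5.9e-07 s = 18.4 Gbps.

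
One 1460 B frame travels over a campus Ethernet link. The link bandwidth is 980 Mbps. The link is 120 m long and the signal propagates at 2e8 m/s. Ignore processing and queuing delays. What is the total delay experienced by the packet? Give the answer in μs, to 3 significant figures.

12.5 μs

L = 1460 × 8 = 11680 bits.
Transmission delay = L/R = 11680 / 980000000 = 11.9184 μs.
Propagation delay = d/s = 120 m / 200000000 m/s = 0.6 μs.
Total = 12.5 μs.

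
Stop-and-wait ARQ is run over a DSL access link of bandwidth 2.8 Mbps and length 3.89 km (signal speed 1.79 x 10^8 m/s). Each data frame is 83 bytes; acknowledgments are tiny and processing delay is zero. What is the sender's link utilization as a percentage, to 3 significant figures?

84.5 %

t_tx = L/R = 664/2800000 = 0.000237143 s.
t_prop = 3890/179000000 = 2.17318e-05 s; RTT = 4.34637e-05 s.
Cycle = t_tx + RTT = 0.000280607 s.
Utilization = t_tx / cycle = 0.000237143/0.000280607 = 84.5 %.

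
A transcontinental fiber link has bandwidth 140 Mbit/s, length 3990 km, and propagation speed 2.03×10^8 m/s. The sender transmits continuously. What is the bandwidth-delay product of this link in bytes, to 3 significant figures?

344000 bytes

Propagation delay = 3990000 / 2.03e+08 = 0.0196552 s.
BDP = R × t_prop = 140000000 × 0.0196552 = 2751720 bits.
In bytes: 2751720/8 = 344000 bytes.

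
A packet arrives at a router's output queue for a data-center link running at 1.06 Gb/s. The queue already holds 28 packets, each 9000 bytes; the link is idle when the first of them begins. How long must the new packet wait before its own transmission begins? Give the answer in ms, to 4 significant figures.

1.902 ms

Each queued packet: L/R = 72000/1060000000 = 0.0679245 ms.
28 queued → 1.90189 ms.
Queuing delay = 1.902 ms.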